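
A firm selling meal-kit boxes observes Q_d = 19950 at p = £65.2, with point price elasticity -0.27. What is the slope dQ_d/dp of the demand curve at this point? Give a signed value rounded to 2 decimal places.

-82.62

Ed = (dQ_d/dp)·(p/Q_d) ⇒ dQ_d/dp = Ed·Q_d/p = (-0.27)·19950/65.2 = -82.6150…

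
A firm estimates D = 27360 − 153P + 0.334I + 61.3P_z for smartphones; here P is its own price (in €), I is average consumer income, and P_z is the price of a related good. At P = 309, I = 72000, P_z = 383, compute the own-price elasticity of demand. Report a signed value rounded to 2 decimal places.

-1.71

At the given values, D = 27360 − 153(309) + 0.334(72000) + 61.3(383) = 27608.9.
∂D/∂P = −153.
E = (-153) × (309/27608.9) = -1.7123…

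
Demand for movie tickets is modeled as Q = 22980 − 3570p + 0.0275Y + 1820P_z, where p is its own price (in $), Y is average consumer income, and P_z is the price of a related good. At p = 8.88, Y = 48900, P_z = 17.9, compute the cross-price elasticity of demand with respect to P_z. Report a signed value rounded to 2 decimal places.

1.29

At the given values, Q = 22980 − 3570(8.88) + 0.0275(48900) + 1820(17.9) = 25201.15.
∂Q/∂P_z = 1820.
E = (1820) × (17.9/25201.15) = 1.2927…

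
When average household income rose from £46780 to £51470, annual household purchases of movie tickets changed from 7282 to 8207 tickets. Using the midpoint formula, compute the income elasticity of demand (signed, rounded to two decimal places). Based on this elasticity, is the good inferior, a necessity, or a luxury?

1.25; luxury

%ΔQ = (8207 − 7282)/[( 7282 + 8207)/2] = 925/7744.5 = 0.119439…
%ΔIncome = (51470 − 46780)/[( 46780 + 51470)/2] = 4690/49125 = 0.095470…
E_income = (925/7744.5) / (4690/49125) = 1.2510…
E_income > 1 ⇒ normal good, luxury.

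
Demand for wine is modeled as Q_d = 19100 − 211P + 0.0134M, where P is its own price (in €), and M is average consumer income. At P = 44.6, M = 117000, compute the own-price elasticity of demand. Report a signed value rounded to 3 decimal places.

-0.836

At the given values, Q_d = 19100 − 211(44.6) + 0.0134(117000) = 11257.2.
∂Q_d/∂P = −211.
E = (-211) × (44.6/11257.2) = -0.83596…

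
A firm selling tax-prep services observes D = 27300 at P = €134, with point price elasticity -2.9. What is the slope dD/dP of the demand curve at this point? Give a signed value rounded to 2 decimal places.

Ed = (dD/dP)·(P/D) ⇒ dD/dP = Ed·D/P = (-2.9)·27300/134 = -590.8208…

-590.82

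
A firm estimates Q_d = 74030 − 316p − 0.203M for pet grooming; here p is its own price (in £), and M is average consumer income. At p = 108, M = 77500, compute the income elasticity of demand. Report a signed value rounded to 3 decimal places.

-0.651

At the given values, Q_d = 74030 − 316(108) − 0.203(77500) = 24169.5.
∂Q_d/∂M = -0.203.
E = (-0.203) × (77500/24169.5) = -0.65092…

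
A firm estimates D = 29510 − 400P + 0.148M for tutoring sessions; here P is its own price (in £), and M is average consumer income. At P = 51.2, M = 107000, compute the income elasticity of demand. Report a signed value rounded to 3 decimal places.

At the given values, D = 29510 − 400(51.2) + 0.148(107000) = 24866.
∂D/∂M = 0.148.
E = (0.148) × (107000/24866) = 0.63685…

0.637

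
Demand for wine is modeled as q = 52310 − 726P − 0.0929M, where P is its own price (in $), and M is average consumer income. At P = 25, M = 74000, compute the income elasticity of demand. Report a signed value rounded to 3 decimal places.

-0.252

At the given values, q = 52310 − 726(25) − 0.0929(74000) = 27285.4.
∂q/∂M = -0.0929.
E = (-0.0929) × (74000/27285.4) = -0.25195…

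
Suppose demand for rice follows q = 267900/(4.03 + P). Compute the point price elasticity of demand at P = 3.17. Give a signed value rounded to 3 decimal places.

-0.440

dq/dP = −267900/(4.03 + P)² = -5167.82. At P = 3.17, q = 37208.3.
Ed = (dq/dP)·(P/q) = (-5167.82) × (3.17/37208.3) = -0.44027…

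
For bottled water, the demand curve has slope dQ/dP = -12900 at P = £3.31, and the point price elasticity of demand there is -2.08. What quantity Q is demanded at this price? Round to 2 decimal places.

20528.37

Ed = (dQ/dP)·(P/Q) ⇒ Q = (dQ/dP)·P/Ed = (-12900)·3.31/(-2.08) = 20528.3653…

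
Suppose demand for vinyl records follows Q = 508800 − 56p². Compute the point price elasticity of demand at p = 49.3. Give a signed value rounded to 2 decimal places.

-0.73

dQ/dp = −2·56·p = -5521.6. At p = 49.3, Q = 372692.56.
Ed = (dQ/dp)·(p/Q) = (-5521.6) × (49.3/372692.56) = -0.7304…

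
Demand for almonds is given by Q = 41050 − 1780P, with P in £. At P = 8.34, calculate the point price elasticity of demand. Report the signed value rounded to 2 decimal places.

dQ/dP = −1780. At P = 8.34, Q = 41050 − 1780(8.34) = 26204.8.
Ed = (dQ/dP)·(P/Q) = −1780 × (8.34/26204.8) = -0.5665…

-0.57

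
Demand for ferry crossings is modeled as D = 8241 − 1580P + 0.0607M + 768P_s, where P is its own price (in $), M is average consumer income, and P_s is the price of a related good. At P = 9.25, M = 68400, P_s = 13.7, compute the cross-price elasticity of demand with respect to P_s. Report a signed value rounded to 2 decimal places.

1.27

At the given values, D = 8241 − 1580(9.25) + 0.0607(68400) + 768(13.7) = 8299.48.
∂D/∂P_s = 768.
E = (768) × (13.7/8299.48) = 1.2677…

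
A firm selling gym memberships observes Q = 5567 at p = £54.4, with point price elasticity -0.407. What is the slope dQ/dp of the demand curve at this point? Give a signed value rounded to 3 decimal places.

-41.650

Ed = (dQ/dp)·(p/Q) ⇒ dQ/dp = Ed·Q/p = (-0.407)·5567/54.4 = -41.65016…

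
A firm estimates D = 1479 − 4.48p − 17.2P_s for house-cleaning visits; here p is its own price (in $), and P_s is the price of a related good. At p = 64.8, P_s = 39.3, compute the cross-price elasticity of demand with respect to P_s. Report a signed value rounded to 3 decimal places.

At the given values, D = 1479 − 4.48(64.8) − 17.2(39.3) = 512.736.
∂D/∂P_s = -17.2.
E = (-17.2) × (39.3/512.736) = -1.31833…

-1.318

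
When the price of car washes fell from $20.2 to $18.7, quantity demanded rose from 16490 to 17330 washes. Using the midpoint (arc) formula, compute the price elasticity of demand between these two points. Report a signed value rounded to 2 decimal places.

-0.64

%ΔQ = (17330 − 16490) / [(16490 + 17330)/2] = 840/16910 = 0.049674…
%ΔP = (18.7 − 20.2) / [(20.2 + 18.7)/2] = -1.5/19.45 = -0.077120…
Arc Ed = %ΔQ / %ΔP = (840/16910) / (-1.5/19.45) = -0.6441…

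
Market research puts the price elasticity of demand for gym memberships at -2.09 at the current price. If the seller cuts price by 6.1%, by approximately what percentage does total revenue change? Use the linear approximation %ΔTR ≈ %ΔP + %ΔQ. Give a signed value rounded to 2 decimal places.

%ΔQ ≈ Ed × %ΔP = (-2.09) × (-6.1%) = +12.7490%
%ΔTR ≈ %ΔP + %ΔQ = (-6.1%) + (+12.7490%) = +6.6490%

+6.65%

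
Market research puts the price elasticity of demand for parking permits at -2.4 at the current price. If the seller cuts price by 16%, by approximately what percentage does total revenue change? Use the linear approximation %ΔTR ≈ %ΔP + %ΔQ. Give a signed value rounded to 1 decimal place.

+22.4%

%ΔQ ≈ Ed × %ΔP = (-2.4) × (-16%) = +38.4000%
%ΔTR ≈ %ΔP + %ΔQ = (-16%) + (+38.4000%) = +22.4000%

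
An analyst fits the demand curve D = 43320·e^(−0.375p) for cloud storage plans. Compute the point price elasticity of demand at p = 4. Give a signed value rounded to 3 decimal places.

-1.500

dD/dp = −0.375·D = -3624.75. At p = 4, D = 9666.
Ed = (dD/dp)·(p/D) = (-3624.75) × (4/9666) = -1.5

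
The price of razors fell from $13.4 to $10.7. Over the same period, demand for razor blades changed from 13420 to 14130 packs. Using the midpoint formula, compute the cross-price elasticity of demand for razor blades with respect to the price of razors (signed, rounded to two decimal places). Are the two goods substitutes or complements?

-0.23; complements

%ΔQ_{razor blades} = (14130 − 13420)/avg = 710/13775 = 0.051542…
%ΔP_{razors} = (10.7 − 13.4)/avg = -2.7/12.05 = -0.224066…
E_cross = (710/13775) / (-2.7/12.05) = -0.2300…
E_cross < 0 ⇒ the goods are complements.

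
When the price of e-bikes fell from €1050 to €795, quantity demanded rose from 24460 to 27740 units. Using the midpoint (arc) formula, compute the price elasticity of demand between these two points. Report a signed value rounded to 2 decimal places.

%ΔQ = (27740 − 24460) / [(24460 + 27740)/2] = 3280/26100 = 0.125670…
%ΔP = (795 − 1050) / [(1050 + 795)/2] = -255/922.5 = -0.276422…
Arc Ed = %ΔQ / %ΔP = (3280/26100) / (-255/922.5) = -0.4546…

-0.45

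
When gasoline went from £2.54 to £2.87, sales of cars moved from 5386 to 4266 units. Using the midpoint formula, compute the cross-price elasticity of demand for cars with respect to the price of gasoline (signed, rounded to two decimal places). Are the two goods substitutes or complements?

-1.90; complements

%ΔQ_{cars} = (4266 − 5386)/avg = -1120/4826 = -0.232076…
%ΔP_{gasoline} = (2.87 − 2.54)/avg = 0.33/2.705 = 0.121996…
E_cross = (-1120/4826) / (0.33/2.705) = -1.9023…
E_cross < 0 ⇒ the goods are complements.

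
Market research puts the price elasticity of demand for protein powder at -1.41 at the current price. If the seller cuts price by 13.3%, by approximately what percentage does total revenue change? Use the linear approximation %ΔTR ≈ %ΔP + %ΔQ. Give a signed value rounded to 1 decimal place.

+5.5%

%ΔQ ≈ Ed × %ΔP = (-1.41) × (-13.3%) = +18.7530%
%ΔTR ≈ %ΔP + %ΔQ = (-13.3%) + (+18.7530%) = +5.4530%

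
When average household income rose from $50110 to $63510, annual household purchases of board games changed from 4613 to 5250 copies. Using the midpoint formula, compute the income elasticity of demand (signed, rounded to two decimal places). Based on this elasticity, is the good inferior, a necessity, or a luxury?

0.55; necessity

%ΔQ = (5250 − 4613)/[( 4613 + 5250)/2] = 637/4931.5 = 0.129169…
%ΔIncome = (63510 − 50110)/[( 50110 + 63510)/2] = 13400/56810 = 0.235873…
E_income = (637/4931.5) / (13400/56810) = 0.5476…
0 < E_income < 1 ⇒ normal good, necessity.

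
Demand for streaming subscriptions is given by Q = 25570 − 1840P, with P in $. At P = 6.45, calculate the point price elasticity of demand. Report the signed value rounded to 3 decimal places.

-0.866

dQ/dP = −1840. At P = 6.45, Q = 25570 − 1840(6.45) = 13702.
Ed = (dQ/dP)·(P/Q) = −1840 × (6.45/13702) = -0.86615…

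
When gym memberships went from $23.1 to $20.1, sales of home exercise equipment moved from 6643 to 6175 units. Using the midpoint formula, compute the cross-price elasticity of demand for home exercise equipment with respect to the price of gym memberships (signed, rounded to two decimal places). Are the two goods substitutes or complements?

0.53; substitutes

%ΔQ_{home exercise equipment} = (6175 − 6643)/avg = -468/6409 = -0.073022…
%ΔP_{gym memberships} = (20.1 − 23.1)/avg = -3/21.6 = -0.138888…
E_cross = (-468/6409) / (-3/21.6) = 0.5257…
E_cross > 0 ⇒ the goods are substitutes.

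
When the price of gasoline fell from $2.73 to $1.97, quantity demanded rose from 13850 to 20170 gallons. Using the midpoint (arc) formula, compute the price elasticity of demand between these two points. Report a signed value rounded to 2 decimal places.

%ΔQ = (20170 − 13850) / [(13850 + 20170)/2] = 6320/17010 = 0.371546…
%ΔP = (1.97 − 2.73) / [(2.73 + 1.97)/2] = -0.76/2.35 = -0.323404…
Arc Ed = %ΔQ / %ΔP = (6320/17010) / (-0.76/2.35) = -1.1488…

-1.15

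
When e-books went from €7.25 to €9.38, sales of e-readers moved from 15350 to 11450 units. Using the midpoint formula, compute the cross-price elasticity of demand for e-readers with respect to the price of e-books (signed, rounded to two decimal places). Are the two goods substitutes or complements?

%ΔQ_{e-readers} = (11450 − 15350)/avg = -3900/13400 = -0.291044…
%ΔP_{e-books} = (9.38 − 7.25)/avg = 2.13/8.315 = 0.256163…
E_cross = (-3900/13400) / (2.13/8.315) = -1.1361…
E_cross < 0 ⇒ the goods are complements.

-1.14; complements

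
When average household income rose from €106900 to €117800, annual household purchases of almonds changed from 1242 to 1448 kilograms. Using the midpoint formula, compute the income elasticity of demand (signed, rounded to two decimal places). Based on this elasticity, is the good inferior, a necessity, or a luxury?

1.58; luxury

%ΔQ = (1448 − 1242)/[( 1242 + 1448)/2] = 206/1345 = 0.153159…
%ΔIncome = (117800 − 106900)/[( 106900 + 117800)/2] = 10900/112350 = 0.097018…
E_income = (206/1345) / (10900/112350) = 1.5786…
E_income > 1 ⇒ normal good, luxury.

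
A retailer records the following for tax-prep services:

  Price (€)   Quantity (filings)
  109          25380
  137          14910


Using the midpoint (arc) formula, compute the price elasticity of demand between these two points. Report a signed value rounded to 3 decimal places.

%ΔQ = (14910 − 25380) / [(25380 + 14910)/2] = -10470/20145 = -0.519731…
%ΔP = (137 − 109) / [(109 + 137)/2] = 28/123 = 0.227642…
Arc Ed = %ΔQ / %ΔP = (-10470/20145) / (28/123) = -2.28310…

-2.283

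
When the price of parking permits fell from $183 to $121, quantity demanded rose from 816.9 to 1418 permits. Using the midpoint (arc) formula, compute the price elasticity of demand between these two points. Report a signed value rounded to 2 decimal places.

-1.32

%ΔQ = (1418 − 816.9) / [(816.9 + 1418)/2] = 601.1/1117.45 = 0.537921…
%ΔP = (121 − 183) / [(183 + 121)/2] = -62/152 = -0.407894…
Arc Ed = %ΔQ / %ΔP = (601.1/1117.45) / (-62/152) = -1.3187…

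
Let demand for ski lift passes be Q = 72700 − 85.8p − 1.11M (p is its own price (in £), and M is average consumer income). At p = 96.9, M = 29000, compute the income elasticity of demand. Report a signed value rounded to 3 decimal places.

-1.000

At the given values, Q = 72700 − 85.8(96.9) − 1.11(29000) = 32195.98.
∂Q/∂M = -1.11.
E = (-1.11) × (29000/32195.98) = -0.99981…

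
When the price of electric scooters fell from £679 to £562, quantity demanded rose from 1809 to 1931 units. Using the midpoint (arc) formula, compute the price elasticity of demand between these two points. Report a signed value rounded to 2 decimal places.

-0.35

%ΔQ = (1931 − 1809) / [(1809 + 1931)/2] = 122/1870 = 0.065240…
%ΔP = (562 − 679) / [(679 + 562)/2] = -117/620.5 = -0.188557…
Arc Ed = %ΔQ / %ΔP = (122/1870) / (-117/620.5) = -0.3459…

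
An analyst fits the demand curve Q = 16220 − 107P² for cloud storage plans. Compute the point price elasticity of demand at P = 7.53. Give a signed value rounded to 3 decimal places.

dQ/dP = −2·107·P = -1611.42. At P = 7.53, Q = 10153.0037.
Ed = (dQ/dP)·(P/Q) = (-1611.42) × (7.53/10153.0037) = -1.19511…

-1.195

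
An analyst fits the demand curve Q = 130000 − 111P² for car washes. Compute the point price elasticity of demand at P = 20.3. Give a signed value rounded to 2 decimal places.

-1.09

dQ/dP = −2·111·P = -4506.6. At P = 20.3, Q = 84258.01.
Ed = (dQ/dP)·(P/Q) = (-4506.6) × (20.3/84258.01) = -1.0857…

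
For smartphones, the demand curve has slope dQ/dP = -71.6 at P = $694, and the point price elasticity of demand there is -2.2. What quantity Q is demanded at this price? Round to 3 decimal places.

Ed = (dQ/dP)·(P/Q) ⇒ Q = (dQ/dP)·P/Ed = (-71.6)·694/(-2.2) = 22586.54545…

22586.545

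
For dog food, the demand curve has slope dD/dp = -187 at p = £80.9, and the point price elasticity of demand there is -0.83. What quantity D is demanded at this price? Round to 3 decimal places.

Ed = (dD/dp)·(p/D) ⇒ D = (dD/dp)·p/Ed = (-187)·80.9/(-0.83) = 18226.86746…

18226.867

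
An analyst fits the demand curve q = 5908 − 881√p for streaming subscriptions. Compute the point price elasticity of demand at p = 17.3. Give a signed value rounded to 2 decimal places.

-0.82

dq/dp = −881/(2√p) = -105.907. At p = 17.3, q = 2243.63.
Ed = (dq/dp)·(p/q) = (-105.907) × (17.3/2243.63) = -0.8166…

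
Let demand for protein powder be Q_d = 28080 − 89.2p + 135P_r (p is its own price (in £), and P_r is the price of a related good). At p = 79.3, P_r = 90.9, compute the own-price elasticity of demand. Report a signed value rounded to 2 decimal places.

-0.21

At the given values, Q_d = 28080 − 89.2(79.3) + 135(90.9) = 33277.94.
∂Q_d/∂p = −89.2.
E = (-89.2) × (79.3/33277.94) = -0.2125…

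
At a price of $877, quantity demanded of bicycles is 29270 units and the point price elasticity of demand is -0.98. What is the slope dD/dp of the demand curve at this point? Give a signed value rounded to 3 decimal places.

Ed = (dD/dp)·(p/D) ⇒ dD/dp = Ed·D/p = (-0.98)·29270/877 = -32.70763…

-32.708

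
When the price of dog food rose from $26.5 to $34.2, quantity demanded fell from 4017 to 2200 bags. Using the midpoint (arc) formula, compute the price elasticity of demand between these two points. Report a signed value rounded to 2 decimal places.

%ΔQ = (2200 − 4017) / [(4017 + 2200)/2] = -1817/3108.5 = -0.584526…
%ΔP = (34.2 − 26.5) / [(26.5 + 34.2)/2] = 7.7/30.35 = 0.253706…
Arc Ed = %ΔQ / %ΔP = (-1817/3108.5) / (7.7/30.35) = -2.3039…

-2.30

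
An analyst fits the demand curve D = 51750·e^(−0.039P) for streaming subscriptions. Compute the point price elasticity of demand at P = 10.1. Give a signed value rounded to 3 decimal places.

-0.394

dD/dP = −0.039·D = -1361.15. At P = 10.1, D = 34901.3.
Ed = (dD/dP)·(P/D) = (-1361.15) × (10.1/34901.3) = -0.3939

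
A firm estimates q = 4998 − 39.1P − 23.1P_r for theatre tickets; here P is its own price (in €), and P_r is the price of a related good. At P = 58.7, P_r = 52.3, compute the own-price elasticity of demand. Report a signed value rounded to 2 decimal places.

-1.54

At the given values, q = 4998 − 39.1(58.7) − 23.1(52.3) = 1494.7.
∂q/∂P = −39.1.
E = (-39.1) × (58.7/1494.7) = -1.5355…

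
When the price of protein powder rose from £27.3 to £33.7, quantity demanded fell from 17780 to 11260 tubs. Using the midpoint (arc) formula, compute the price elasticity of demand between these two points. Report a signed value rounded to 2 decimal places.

-2.14

%ΔQ = (11260 − 17780) / [(17780 + 11260)/2] = -6520/14520 = -0.449035…
%ΔP = (33.7 − 27.3) / [(27.3 + 33.7)/2] = 6.4/30.5 = 0.209836…
Arc Ed = %ΔQ / %ΔP = (-6520/14520) / (6.4/30.5) = -2.1399…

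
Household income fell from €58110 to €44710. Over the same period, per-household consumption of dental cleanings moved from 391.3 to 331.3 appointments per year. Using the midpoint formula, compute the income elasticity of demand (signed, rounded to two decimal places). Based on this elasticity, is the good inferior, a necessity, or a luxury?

%ΔQ = (331.3 − 391.3)/[( 391.3 + 331.3)/2] = -60/361.3 = -0.166066…
%ΔIncome = (44710 − 58110)/[( 58110 + 44710)/2] = -13400/51410 = -0.260649…
E_income = (-60/361.3) / (-13400/51410) = 0.6371…
0 < E_income < 1 ⇒ normal good, necessity.

0.64; necessity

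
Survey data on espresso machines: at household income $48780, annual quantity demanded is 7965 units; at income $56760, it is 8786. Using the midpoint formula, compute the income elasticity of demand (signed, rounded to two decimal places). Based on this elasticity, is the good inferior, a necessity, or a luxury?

%ΔQ = (8786 − 7965)/[( 7965 + 8786)/2] = 821/8375.5 = 0.098023…
%ΔIncome = (56760 − 48780)/[( 48780 + 56760)/2] = 7980/52770 = 0.151222…
E_income = (821/8375.5) / (7980/52770) = 0.6482…
0 < E_income < 1 ⇒ normal good, necessity.

0.65; necessity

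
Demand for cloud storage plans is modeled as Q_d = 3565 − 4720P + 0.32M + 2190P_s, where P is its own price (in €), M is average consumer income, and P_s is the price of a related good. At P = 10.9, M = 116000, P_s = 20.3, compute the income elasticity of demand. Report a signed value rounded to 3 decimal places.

At the given values, Q_d = 3565 − 4720(10.9) + 0.32(116000) + 2190(20.3) = 33694.
∂Q_d/∂M = 0.32.
E = (0.32) × (116000/33694) = 1.10167…

1.102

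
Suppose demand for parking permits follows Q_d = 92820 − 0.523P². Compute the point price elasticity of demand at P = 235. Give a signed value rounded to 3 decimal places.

dQ_d/dP = −2·0.523·P = -245.81. At P = 235, Q_d = 63937.325.
Ed = (dQ_d/dP)·(P/Q_d) = (-245.81) × (235/63937.325) = -0.90346…

-0.903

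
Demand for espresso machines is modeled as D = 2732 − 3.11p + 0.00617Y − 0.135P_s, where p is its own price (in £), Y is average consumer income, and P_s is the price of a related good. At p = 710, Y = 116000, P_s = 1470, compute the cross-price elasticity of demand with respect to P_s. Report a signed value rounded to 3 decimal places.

-0.191

At the given values, D = 2732 − 3.11(710) + 0.00617(116000) − 0.135(1470) = 1041.17.
∂D/∂P_s = -0.135.
E = (-0.135) × (1470/1041.17) = -0.19060…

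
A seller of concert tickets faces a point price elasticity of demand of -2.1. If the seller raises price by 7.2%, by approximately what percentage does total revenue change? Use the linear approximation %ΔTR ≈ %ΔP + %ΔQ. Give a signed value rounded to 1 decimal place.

-7.9%

%ΔQ ≈ Ed × %ΔP = (-2.1) × (+7.2%) = -15.1200%
%ΔTR ≈ %ΔP + %ΔQ = (+7.2%) + (-15.1200%) = -7.9200%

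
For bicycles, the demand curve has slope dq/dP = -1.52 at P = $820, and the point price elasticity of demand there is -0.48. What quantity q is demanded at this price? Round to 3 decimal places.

Ed = (dq/dP)·(P/q) ⇒ q = (dq/dP)·P/Ed = (-1.52)·820/(-0.48) = 2596.66666…

2596.667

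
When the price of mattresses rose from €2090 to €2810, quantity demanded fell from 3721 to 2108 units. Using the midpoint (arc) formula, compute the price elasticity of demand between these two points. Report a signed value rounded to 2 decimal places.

-1.88

%ΔQ = (2108 − 3721) / [(3721 + 2108)/2] = -1613/2914.5 = -0.553439…
%ΔP = (2810 − 2090) / [(2090 + 2810)/2] = 720/2450 = 0.293877…
Arc Ed = %ΔQ / %ΔP = (-1613/2914.5) / (720/2450) = -1.8832…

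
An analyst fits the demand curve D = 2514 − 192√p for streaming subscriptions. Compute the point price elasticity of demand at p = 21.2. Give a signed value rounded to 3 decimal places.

-0.271

dD/dp = −192/(2√p) = -20.8499. At p = 21.2, D = 1629.97.
Ed = (dD/dp)·(p/D) = (-20.8499) × (21.2/1629.97) = -0.27118…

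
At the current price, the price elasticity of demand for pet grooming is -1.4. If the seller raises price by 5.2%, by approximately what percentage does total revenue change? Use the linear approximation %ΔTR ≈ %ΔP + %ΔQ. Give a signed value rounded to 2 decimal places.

-2.08%

%ΔQ ≈ Ed × %ΔP = (-1.4) × (+5.2%) = -7.2800%
%ΔTR ≈ %ΔP + %ΔQ = (+5.2%) + (-7.2800%) = -2.0800%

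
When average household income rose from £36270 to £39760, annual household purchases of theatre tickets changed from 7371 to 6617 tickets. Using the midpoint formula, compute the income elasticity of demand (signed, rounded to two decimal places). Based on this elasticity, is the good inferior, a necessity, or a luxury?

-1.17; inferior

%ΔQ = (6617 − 7371)/[( 7371 + 6617)/2] = -754/6994 = -0.107806…
%ΔIncome = (39760 − 36270)/[( 36270 + 39760)/2] = 3490/38015 = 0.091805…
E_income = (-754/6994) / (3490/38015) = -1.1742…
E_income < 0 ⇒ inferior good.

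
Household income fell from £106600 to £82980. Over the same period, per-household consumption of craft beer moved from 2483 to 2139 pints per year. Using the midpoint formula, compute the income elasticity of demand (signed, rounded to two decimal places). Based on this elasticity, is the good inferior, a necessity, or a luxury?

%ΔQ = (2139 − 2483)/[( 2483 + 2139)/2] = -344/2311 = -0.148853…
%ΔIncome = (82980 − 106600)/[( 106600 + 82980)/2] = -23620/94790 = -0.249182…
E_income = (-344/2311) / (-23620/94790) = 0.5973…
0 < E_income < 1 ⇒ normal good, necessity.

0.60; necessity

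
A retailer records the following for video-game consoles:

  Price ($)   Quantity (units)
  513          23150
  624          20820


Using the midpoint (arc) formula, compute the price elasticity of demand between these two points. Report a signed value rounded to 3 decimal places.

-0.543

%ΔQ = (20820 − 23150) / [(23150 + 20820)/2] = -2330/21985 = -0.105981…
%ΔP = (624 − 513) / [(513 + 624)/2] = 111/568.5 = 0.195250…
Arc Ed = %ΔQ / %ΔP = (-2330/21985) / (111/568.5) = -0.54279…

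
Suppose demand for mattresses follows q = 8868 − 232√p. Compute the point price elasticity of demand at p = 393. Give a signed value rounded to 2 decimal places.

dq/dp = −232/(2√p) = -5.85143. At p = 393, q = 4268.78.
Ed = (dq/dp)·(p/q) = (-5.85143) × (393/4268.78) = -0.5387…

-0.54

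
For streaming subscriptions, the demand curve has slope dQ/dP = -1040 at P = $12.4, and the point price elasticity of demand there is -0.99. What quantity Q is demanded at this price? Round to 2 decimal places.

13026.26

Ed = (dQ/dP)·(P/Q) ⇒ Q = (dQ/dP)·P/Ed = (-1040)·12.4/(-0.99) = 13026.2626…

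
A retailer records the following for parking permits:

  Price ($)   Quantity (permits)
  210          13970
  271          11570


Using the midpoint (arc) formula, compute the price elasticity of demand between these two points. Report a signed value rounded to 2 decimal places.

%ΔQ = (11570 − 13970) / [(13970 + 11570)/2] = -2400/12770 = -0.187940…
%ΔP = (271 − 210) / [(210 + 271)/2] = 61/240.5 = 0.253638…
Arc Ed = %ΔQ / %ΔP = (-2400/12770) / (61/240.5) = -0.7409…

-0.74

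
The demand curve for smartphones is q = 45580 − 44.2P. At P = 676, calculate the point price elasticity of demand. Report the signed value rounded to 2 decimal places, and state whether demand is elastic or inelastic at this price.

-1.90; elastic

dq/dP = −44.2. At P = 676, q = 45580 − 44.2(676) = 15700.8.
Ed = (dq/dP)·(P/q) = −44.2 × (676/15700.8) = -1.9030…
|Ed| = 1.90 > 1, so demand is elastic.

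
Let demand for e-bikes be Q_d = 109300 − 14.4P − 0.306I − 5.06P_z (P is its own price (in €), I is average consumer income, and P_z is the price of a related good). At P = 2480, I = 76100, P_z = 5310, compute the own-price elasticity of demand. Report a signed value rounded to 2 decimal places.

At the given values, Q_d = 109300 − 14.4(2480) − 0.306(76100) − 5.06(5310) = 23432.8.
∂Q_d/∂P = −14.4.
E = (-14.4) × (2480/23432.8) = -1.5240…

-1.52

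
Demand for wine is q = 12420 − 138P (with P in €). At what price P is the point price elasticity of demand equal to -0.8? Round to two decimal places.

40.00

Ed = −138P/(12420 − 138P). Set this equal to -0.8:
138P = 0.8·(12420 − 138P) ⇒ 138P(1 + 0.8) = 0.8·12420
P = 0.8·12420 / (138·1.8) = 40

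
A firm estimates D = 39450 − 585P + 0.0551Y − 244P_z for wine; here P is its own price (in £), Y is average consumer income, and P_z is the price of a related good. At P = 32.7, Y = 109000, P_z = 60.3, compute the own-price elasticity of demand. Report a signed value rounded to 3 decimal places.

-1.647

At the given values, D = 39450 − 585(32.7) + 0.0551(109000) − 244(60.3) = 11613.2.
∂D/∂P = −585.
E = (-585) × (32.7/11613.2) = -1.64722…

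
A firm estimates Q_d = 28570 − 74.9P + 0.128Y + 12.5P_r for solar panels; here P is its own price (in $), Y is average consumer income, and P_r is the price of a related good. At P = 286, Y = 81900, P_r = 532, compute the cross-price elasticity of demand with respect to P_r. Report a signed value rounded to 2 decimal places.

At the given values, Q_d = 28570 − 74.9(286) + 0.128(81900) + 12.5(532) = 24281.8.
∂Q_d/∂P_r = 12.5.
E = (12.5) × (532/24281.8) = 0.2738…

0.27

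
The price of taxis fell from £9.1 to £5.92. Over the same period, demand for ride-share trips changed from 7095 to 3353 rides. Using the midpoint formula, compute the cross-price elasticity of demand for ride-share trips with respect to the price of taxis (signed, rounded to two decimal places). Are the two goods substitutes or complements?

%ΔQ_{ride-share trips} = (3353 − 7095)/avg = -3742/5224 = -0.716309…
%ΔP_{taxis} = (5.92 − 9.1)/avg = -3.18/7.51 = -0.423435…
E_cross = (-3742/5224) / (-3.18/7.51) = 1.6916…
E_cross > 0 ⇒ the goods are substitutes.

1.69; substitutes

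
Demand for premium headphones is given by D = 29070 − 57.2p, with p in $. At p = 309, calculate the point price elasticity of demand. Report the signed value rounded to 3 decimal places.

-1.551

dD/dp = −57.2. At p = 309, D = 29070 − 57.2(309) = 11395.2.
Ed = (dD/dp)·(p/D) = −57.2 × (309/11395.2) = -1.55107…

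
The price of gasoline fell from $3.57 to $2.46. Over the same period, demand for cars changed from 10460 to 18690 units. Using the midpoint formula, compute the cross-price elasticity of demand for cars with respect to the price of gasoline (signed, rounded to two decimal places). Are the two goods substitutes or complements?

%ΔQ_{cars} = (18690 − 10460)/avg = 8230/14575 = 0.564665…
%ΔP_{gasoline} = (2.46 − 3.57)/avg = -1.11/3.015 = -0.368159…
E_cross = (8230/14575) / (-1.11/3.015) = -1.5337…
E_cross < 0 ⇒ the goods are complements.

-1.53; complements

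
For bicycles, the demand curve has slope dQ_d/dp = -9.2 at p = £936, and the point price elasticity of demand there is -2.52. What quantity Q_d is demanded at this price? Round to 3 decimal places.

Ed = (dQ_d/dp)·(p/Q_d) ⇒ Q_d = (dQ_d/dp)·p/Ed = (-9.2)·936/(-2.52) = 3417.14285…

3417.143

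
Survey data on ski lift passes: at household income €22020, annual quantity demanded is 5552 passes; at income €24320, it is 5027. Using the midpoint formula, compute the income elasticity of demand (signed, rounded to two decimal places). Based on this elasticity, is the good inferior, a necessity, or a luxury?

-1.00; inferior

%ΔQ = (5027 − 5552)/[( 5552 + 5027)/2] = -525/5289.5 = -0.099253…
%ΔIncome = (24320 − 22020)/[( 22020 + 24320)/2] = 2300/23170 = 0.099266…
E_income = (-525/5289.5) / (2300/23170) = -0.9998…
E_income < 0 ⇒ inferior good.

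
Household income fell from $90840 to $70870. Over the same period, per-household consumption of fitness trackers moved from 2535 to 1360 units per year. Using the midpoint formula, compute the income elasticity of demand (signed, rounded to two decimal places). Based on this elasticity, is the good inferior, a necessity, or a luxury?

2.44; luxury

%ΔQ = (1360 − 2535)/[( 2535 + 1360)/2] = -1175/1947.5 = -0.603337…
%ΔIncome = (70870 − 90840)/[( 90840 + 70870)/2] = -19970/80855 = -0.246985…
E_income = (-1175/1947.5) / (-19970/80855) = 2.4428…
E_income > 1 ⇒ normal good, luxury.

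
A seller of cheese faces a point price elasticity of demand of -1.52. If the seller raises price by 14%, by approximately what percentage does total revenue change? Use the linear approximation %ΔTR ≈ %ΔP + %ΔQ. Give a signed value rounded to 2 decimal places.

%ΔQ ≈ Ed × %ΔP = (-1.52) × (+14%) = -21.2800%
%ΔTR ≈ %ΔP + %ΔQ = (+14%) + (-21.2800%) = -7.2800%

-7.28%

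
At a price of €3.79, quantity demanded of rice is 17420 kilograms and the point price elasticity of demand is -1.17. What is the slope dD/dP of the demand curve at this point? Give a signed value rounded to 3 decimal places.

-5377.678

Ed = (dD/dP)·(P/D) ⇒ dD/dP = Ed·D/P = (-1.17)·17420/3.79 = -5377.67810…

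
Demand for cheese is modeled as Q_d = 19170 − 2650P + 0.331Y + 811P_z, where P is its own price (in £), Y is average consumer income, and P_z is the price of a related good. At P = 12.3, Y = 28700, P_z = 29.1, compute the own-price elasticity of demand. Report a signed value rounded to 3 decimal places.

-1.657

At the given values, Q_d = 19170 − 2650(12.3) + 0.331(28700) + 811(29.1) = 19674.8.
∂Q_d/∂P = −2650.
E = (-2650) × (12.3/19674.8) = -1.65668…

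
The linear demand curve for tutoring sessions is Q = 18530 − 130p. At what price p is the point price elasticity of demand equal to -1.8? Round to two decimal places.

91.63

Ed = −130p/(18530 − 130p). Set this equal to -1.8:
130p = 1.8·(18530 − 130p) ⇒ 130p(1 + 1.8) = 1.8·18530
p = 1.8·18530 / (130·2.8) = 91.6318…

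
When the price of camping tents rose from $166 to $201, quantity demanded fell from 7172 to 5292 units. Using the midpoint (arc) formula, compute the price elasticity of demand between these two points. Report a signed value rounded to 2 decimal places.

-1.58

%ΔQ = (5292 − 7172) / [(7172 + 5292)/2] = -1880/6232 = -0.301668…
%ΔP = (201 − 166) / [(166 + 201)/2] = 35/183.5 = 0.190735…
Arc Ed = %ΔQ / %ΔP = (-1880/6232) / (35/183.5) = -1.5816…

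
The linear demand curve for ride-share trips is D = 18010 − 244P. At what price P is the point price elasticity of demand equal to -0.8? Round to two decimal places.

Ed = −244P/(18010 − 244P). Set this equal to -0.8:
244P = 0.8·(18010 − 244P) ⇒ 244P(1 + 0.8) = 0.8·18010
P = 0.8·18010 / (244·1.8) = 32.8051…

32.81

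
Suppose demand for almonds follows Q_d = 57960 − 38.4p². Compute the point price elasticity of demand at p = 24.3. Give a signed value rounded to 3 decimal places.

dQ_d/dp = −2·38.4·p = -1866.24. At p = 24.3, Q_d = 35285.184.
Ed = (dQ_d/dp)·(p/Q_d) = (-1866.24) × (24.3/35285.184) = -1.28523…

-1.285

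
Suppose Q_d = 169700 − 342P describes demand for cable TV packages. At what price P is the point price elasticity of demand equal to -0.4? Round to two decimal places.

Ed = −342P/(169700 − 342P). Set this equal to -0.4:
342P = 0.4·(169700 − 342P) ⇒ 342P(1 + 0.4) = 0.4·169700
P = 0.4·169700 / (342·1.4) = 141.7710…

141.77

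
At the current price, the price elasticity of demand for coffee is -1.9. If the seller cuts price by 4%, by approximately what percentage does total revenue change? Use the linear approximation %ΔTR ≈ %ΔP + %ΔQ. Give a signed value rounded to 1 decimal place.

+3.6%

%ΔQ ≈ Ed × %ΔP = (-1.9) × (-4%) = +7.6000%
%ΔTR ≈ %ΔP + %ΔQ = (-4%) + (+7.6000%) = +3.6000%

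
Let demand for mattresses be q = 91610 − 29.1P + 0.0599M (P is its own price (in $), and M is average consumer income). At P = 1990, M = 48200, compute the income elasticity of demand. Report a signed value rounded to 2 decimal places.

0.08

At the given values, q = 91610 − 29.1(1990) + 0.0599(48200) = 36588.18.
∂q/∂M = 0.0599.
E = (0.0599) × (48200/36588.18) = 0.0789…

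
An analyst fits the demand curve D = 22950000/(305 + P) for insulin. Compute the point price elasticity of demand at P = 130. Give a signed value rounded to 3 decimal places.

-0.299

dD/dP = −22950000/(305 + P)² = -121.284. At P = 130, D = 52758.6.
Ed = (dD/dP)·(P/D) = (-121.284) × (130/52758.6) = -0.29885…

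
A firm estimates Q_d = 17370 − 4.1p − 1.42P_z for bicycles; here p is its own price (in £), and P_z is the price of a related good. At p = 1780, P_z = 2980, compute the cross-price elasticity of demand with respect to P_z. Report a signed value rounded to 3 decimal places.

-0.725

At the given values, Q_d = 17370 − 4.1(1780) − 1.42(2980) = 5840.4.
∂Q_d/∂P_z = -1.42.
E = (-1.42) × (2980/5840.4) = -0.72453…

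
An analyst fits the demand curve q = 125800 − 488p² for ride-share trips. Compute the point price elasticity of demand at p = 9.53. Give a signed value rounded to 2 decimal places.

dq/dp = −2·488·p = -9301.28. At p = 9.53, q = 81479.4008.
Ed = (dq/dp)·(p/q) = (-9301.28) × (9.53/81479.4008) = -1.0878…

-1.09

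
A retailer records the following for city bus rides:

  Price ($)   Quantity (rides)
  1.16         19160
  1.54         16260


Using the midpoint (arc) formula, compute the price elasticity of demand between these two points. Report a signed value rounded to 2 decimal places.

%ΔQ = (16260 − 19160) / [(19160 + 16260)/2] = -2900/17710 = -0.163749…
%ΔP = (1.54 − 1.16) / [(1.16 + 1.54)/2] = 0.38/1.35 = 0.281481…
Arc Ed = %ΔQ / %ΔP = (-2900/17710) / (0.38/1.35) = -0.5817…

-0.58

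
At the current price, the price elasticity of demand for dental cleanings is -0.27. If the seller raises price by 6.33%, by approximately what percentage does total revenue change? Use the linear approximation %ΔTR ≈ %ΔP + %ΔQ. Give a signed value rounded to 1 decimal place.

%ΔQ ≈ Ed × %ΔP = (-0.27) × (+6.33%) = -1.7091%
%ΔTR ≈ %ΔP + %ΔQ = (+6.33%) + (-1.7091%) = +4.6209%

+4.6%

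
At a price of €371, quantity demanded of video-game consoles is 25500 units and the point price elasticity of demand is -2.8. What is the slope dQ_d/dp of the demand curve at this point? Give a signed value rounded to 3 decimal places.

-192.453

Ed = (dQ_d/dp)·(p/Q_d) ⇒ dQ_d/dp = Ed·Q_d/p = (-2.8)·25500/371 = -192.45283…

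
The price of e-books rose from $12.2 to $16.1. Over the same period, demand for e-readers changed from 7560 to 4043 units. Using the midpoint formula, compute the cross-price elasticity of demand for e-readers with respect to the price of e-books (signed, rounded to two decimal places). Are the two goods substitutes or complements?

%ΔQ_{e-readers} = (4043 − 7560)/avg = -3517/5801.5 = -0.606222…
%ΔP_{e-books} = (16.1 − 12.2)/avg = 3.9/14.15 = 0.275618…
E_cross = (-3517/5801.5) / (3.9/14.15) = -2.1994…
E_cross < 0 ⇒ the goods are complements.

-2.20; complements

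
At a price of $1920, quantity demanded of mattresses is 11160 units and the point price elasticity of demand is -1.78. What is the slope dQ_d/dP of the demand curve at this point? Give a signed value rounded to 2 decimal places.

Ed = (dQ_d/dP)·(P/Q_d) ⇒ dQ_d/dP = Ed·Q_d/P = (-1.78)·11160/1920 = -10.3462…

-10.35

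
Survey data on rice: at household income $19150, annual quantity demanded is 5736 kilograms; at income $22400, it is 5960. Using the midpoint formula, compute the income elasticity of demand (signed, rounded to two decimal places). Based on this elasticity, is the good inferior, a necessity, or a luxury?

%ΔQ = (5960 − 5736)/[( 5736 + 5960)/2] = 224/5848 = 0.038303…
%ΔIncome = (22400 − 19150)/[( 19150 + 22400)/2] = 3250/20775 = 0.156438…
E_income = (224/5848) / (3250/20775) = 0.2448…
0 < E_income < 1 ⇒ normal good, necessity.

0.24; necessity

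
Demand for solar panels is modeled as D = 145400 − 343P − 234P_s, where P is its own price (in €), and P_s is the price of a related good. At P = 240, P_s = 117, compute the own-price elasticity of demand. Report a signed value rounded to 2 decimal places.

At the given values, D = 145400 − 343(240) − 234(117) = 35702.
∂D/∂P = −343.
E = (-343) × (240/35702) = -2.3057…

-2.31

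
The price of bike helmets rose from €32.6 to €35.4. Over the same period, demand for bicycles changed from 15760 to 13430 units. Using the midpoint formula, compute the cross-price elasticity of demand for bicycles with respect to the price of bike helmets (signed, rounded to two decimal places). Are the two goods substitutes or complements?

%ΔQ_{bicycles} = (13430 − 15760)/avg = -2330/14595 = -0.159643…
%ΔP_{bike helmets} = (35.4 − 32.6)/avg = 2.8/34 = 0.082352…
E_cross = (-2330/14595) / (2.8/34) = -1.9385…
E_cross < 0 ⇒ the goods are complements.

-1.94; complements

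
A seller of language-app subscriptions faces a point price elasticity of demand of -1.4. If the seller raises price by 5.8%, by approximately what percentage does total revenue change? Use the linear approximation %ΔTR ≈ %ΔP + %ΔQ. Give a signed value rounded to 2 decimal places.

%ΔQ ≈ Ed × %ΔP = (-1.4) × (+5.8%) = -8.1200%
%ΔTR ≈ %ΔP + %ΔQ = (+5.8%) + (-8.1200%) = -2.3200%

-2.32%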